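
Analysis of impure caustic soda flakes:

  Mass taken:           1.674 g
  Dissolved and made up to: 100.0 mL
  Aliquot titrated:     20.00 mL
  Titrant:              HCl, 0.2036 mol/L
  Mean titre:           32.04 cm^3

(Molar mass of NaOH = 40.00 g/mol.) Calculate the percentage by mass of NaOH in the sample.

NaOH + HCl → NaCl + H2O
n(HCl) per titration = 0.03204 × 0.2036 = 6.523 × 10^-3 mol
n(NaOH) in each aliquot = 6.523 × 10^-3 mol (1:1 ratio)
n(NaOH) in the whole flask = 6.523 × 10^-3 × 100.0/20.00 = 0.03262 mol
mass of NaOH = 0.03262 × 40.00 = 1.305 g
% NaOH = 1.305 / 1.674 × 100 = 77.94 %

77.94 %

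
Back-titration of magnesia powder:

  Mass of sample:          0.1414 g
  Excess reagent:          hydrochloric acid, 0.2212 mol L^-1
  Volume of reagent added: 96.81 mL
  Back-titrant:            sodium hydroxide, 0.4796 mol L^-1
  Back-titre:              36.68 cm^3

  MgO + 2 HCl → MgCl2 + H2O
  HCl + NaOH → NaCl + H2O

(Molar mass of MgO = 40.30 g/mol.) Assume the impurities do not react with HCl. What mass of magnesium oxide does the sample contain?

n(HCl) added = 0.09681 × 0.2212 = 0.02141 mol
n(NaOH) used in back-titration = 0.03668 × 0.4796 = 0.01759 mol
n(HCl) left over = 0.01759 mol (1:1 ratio)
n(HCl) consumed by analyte = 0.02141 − 0.01759 = 3.823 × 10^-3 mol
From the 1:2 ratio, n(MgO) = 1/2 × 3.823 × 10^-3 = 1.911 × 10^-3 mol
mass of MgO = 1.911 × 10^-3 × 40.30 = 0.07703 g

0.07703 g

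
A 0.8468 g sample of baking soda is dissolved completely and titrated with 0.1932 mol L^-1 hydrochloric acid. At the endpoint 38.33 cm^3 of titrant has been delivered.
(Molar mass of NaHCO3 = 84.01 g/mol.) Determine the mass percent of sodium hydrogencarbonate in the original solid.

NaHCO3 + HCl → NaCl + H2O + CO2
n(HCl) = 0.03833 L × 0.1932 mol/L = 7.405 × 10^-3 mol
n(NaHCO3) = 7.405 × 10^-3 mol (1:1 ratio)
mass of NaHCO3 = 7.405 × 10^-3 × 84.01 g/mol = 0.6221 g
% NaHCO3 = 0.6221 / 0.8468 × 100 = 73.47 %

73.47 %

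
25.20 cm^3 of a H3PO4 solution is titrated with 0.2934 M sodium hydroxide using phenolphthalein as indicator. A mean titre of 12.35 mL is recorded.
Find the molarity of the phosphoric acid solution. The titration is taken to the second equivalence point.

0.07189 M

H3PO4 + 2 NaOH → Na2HPO4 + 2 H2O
n(NaOH) = 0.01235 L × 0.2934 mol/L = 3.623 × 10^-3 mol
From the 1:2 mole ratio, n(H3PO4) = 1/2 × 3.623 × 10^-3 = 1.812 × 10^-3 mol
[H3PO4] = 1.812 × 10^-3 mol / 0.02520 L = 0.07189 mol/L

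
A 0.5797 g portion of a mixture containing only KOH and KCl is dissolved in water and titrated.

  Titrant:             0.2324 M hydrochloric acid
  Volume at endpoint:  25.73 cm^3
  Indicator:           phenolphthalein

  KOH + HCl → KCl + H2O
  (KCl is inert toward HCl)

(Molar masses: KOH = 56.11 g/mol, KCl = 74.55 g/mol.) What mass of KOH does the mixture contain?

0.3355 g

n(HCl) = 0.02573 × 0.2324 = 5.980 × 10^-3 mol
Let x = n(KOH), y = n(KCl).
Titrant: 1x = 5.980 × 10^-3;  mass: 56.11x + 74.55y = 0.5797
Solving, x = 5.980 × 10^-3 mol, y = 3.275 × 10^-3 mol
mass of KOH = 5.980 × 10^-3 × 56.11 = 0.3355 g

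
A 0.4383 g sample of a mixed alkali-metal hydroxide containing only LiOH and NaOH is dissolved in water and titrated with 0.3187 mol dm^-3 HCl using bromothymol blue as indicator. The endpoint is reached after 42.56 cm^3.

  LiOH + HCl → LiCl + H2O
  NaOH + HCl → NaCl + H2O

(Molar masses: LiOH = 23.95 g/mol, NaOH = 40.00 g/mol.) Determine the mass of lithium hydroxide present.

0.1556 g

n(HCl) = 0.04256 × 0.3187 = 0.01356 mol
Let x = n(LiOH), y = n(NaOH).
Titrant: 1x + 1y = 0.01356;  mass: 23.95x + 40.00y = 0.4383
Solving, x = 6.496 × 10^-3 mol, y = 7.068 × 10^-3 mol
mass of LiOH = 6.496 × 10^-3 × 23.95 = 0.1556 g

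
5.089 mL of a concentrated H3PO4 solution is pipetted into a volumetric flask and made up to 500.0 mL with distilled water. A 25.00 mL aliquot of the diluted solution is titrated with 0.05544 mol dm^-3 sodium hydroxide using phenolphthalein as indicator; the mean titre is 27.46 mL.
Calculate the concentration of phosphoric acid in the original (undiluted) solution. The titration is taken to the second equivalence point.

H3PO4 + 2 NaOH → Na2HPO4 + 2 H2O
n(NaOH) = 0.02746 × 0.05544 = 1.522 × 10^-3 mol
From the 1:2 ratio, n(H3PO4) in the aliquot = 1/2 × 1.522 × 10^-3 = 7.612 × 10^-4 mol
[H3PO4]_dilute = 7.612 × 10^-4 / 0.02500 = 0.03045 mol/L
Dilution factor = 500.0 / 5.089 = 98.25
[H3PO4]_stock = 0.03045 × 98.25 = 2.992 mol/L

2.992 mol/L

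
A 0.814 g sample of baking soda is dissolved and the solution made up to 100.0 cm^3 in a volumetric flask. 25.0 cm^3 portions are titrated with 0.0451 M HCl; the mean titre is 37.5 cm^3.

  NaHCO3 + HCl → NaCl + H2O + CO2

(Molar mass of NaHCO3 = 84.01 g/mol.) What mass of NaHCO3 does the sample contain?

0.568 g

n(HCl) per titration = 0.0375 × 0.0451 = 1.69 × 10^-3 mol
n(NaHCO3) in each aliquot = 1.69 × 10^-3 mol (1:1 ratio)
n(NaHCO3) in the whole flask = 1.69 × 10^-3 × 100.0/25.0 = 6.76 × 10^-3 mol
mass of NaHCO3 = 6.76 × 10^-3 × 84.01 = 0.568 g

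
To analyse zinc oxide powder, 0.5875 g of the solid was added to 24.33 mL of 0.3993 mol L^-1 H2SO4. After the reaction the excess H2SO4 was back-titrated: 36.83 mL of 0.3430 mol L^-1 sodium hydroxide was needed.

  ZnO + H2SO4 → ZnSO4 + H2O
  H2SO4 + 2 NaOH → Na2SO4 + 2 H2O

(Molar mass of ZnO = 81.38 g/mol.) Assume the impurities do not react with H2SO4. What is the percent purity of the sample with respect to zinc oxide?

n(H2SO4) added = 0.02433 × 0.3993 = 9.715 × 10^-3 mol
n(NaOH) used in back-titration = 0.03683 × 0.3430 = 0.01263 mol
From the 1:2 ratio, n(H2SO4) left over = 1/2 × 0.01263 = 6.316 × 10^-3 mol
n(H2SO4) consumed by analyte = 9.715 × 10^-3 − 6.316 × 10^-3 = 3.399 × 10^-3 mol
n(ZnO) = 3.399 × 10^-3 mol (1:1 ratio)
mass of ZnO = 3.399 × 10^-3 × 81.38 = 0.2766 g
% ZnO = 0.2766 / 0.5875 × 100 = 47.08 %

47.08 %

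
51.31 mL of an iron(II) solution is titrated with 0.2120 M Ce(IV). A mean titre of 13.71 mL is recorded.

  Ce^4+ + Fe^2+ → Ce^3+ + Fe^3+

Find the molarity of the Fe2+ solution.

0.05665 M

n(Ce4+) = 0.01371 L × 0.2120 mol/L = 2.907 × 10^-3 mol
n(Fe2+) = 2.907 × 10^-3 mol (1:1 mole ratio)
[Fe2+] = 2.907 × 10^-3 mol / 0.05131 L = 0.05665 mol/L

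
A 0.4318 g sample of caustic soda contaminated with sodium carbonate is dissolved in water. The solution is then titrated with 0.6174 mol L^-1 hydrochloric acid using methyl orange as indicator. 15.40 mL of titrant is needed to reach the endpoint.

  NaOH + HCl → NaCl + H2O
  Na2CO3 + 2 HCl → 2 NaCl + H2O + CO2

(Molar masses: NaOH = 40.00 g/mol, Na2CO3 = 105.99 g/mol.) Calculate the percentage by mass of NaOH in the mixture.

51.38 %

n(HCl) = 0.01540 × 0.6174 = 9.508 × 10^-3 mol
Let x = n(NaOH), y = n(Na2CO3).
Titrant: 1x + 2y = 9.508 × 10^-3;  mass: 40.00x + 105.99y = 0.4318
Solving, x = 5.546 × 10^-3 mol, y = 1.981 × 10^-3 mol
mass of NaOH = 5.546 × 10^-3 × 40.00 = 0.2219 g
% NaOH = 0.2219 / 0.4318 × 100 = 51.38 %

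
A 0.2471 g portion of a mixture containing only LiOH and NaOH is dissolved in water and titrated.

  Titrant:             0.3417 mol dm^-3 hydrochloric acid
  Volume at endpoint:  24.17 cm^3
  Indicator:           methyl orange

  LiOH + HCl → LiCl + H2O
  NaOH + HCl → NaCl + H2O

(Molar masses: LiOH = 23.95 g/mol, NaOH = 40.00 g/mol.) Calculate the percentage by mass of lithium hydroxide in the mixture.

50.28 %

n(HCl) = 0.02417 × 0.3417 = 8.259 × 10^-3 mol
Let x = n(LiOH), y = n(NaOH).
Titrant: 1x + 1y = 8.259 × 10^-3;  mass: 23.95x + 40.00y = 0.2471
Solving, x = 5.187 × 10^-3 mol, y = 3.072 × 10^-3 mol
mass of LiOH = 5.187 × 10^-3 × 23.95 = 0.1242 g
% LiOH = 0.1242 / 0.2471 × 100 = 50.28 %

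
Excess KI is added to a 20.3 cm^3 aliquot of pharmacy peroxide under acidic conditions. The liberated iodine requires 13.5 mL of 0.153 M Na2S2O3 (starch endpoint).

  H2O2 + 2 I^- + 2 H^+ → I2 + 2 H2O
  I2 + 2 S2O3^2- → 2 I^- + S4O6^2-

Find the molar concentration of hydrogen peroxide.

n(S2O3^2-) = 0.0135 × 0.153 = 2.07 × 10^-3 mol
n(I2) = n(S2O3^2-)/2 = 1.03 × 10^-3 mol
n(H2O2) in the aliquot = 1.03 × 10^-3 mol (1:1 ratio)
[H2O2] = 1.03 × 10^-3 / 0.0203 = 0.0509 mol/L

0.0509 M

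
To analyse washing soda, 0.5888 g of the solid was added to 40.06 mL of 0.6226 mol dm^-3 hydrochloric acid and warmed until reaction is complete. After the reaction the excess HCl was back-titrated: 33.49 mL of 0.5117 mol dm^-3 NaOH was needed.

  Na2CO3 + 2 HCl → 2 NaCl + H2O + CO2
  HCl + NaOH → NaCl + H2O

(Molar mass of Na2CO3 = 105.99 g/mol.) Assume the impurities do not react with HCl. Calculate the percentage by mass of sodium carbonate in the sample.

70.24 %

n(HCl) added = 0.04006 × 0.6226 = 0.02494 mol
n(NaOH) used in back-titration = 0.03349 × 0.5117 = 0.01714 mol
n(HCl) left over = 0.01714 mol (1:1 ratio)
n(HCl) consumed by analyte = 0.02494 − 0.01714 = 7.805 × 10^-3 mol
From the 1:2 ratio, n(Na2CO3) = 1/2 × 7.805 × 10^-3 = 3.902 × 10^-3 mol
mass of Na2CO3 = 3.902 × 10^-3 × 105.99 = 0.4136 g
% Na2CO3 = 0.4136 / 0.5888 × 100 = 70.24 %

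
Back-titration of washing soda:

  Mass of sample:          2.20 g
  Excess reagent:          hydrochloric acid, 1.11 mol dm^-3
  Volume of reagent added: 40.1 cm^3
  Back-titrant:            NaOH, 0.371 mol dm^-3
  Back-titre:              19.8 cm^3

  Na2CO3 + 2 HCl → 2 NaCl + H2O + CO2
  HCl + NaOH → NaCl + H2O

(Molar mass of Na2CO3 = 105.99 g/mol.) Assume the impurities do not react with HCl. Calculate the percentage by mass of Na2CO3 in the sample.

n(HCl) added = 0.0401 × 1.11 = 0.0445 mol
n(NaOH) used in back-titration = 0.0198 × 0.371 = 7.35 × 10^-3 mol
n(HCl) left over = 7.35 × 10^-3 mol (1:1 ratio)
n(HCl) consumed by analyte = 0.0445 − 7.35 × 10^-3 = 0.0372 mol
From the 1:2 ratio, n(Na2CO3) = 1/2 × 0.0372 = 0.0186 mol
mass of Na2CO3 = 0.0186 × 105.99 = 1.97 g
% Na2CO3 = 1.97 / 2.20 × 100 = 89.5 %

89.5 %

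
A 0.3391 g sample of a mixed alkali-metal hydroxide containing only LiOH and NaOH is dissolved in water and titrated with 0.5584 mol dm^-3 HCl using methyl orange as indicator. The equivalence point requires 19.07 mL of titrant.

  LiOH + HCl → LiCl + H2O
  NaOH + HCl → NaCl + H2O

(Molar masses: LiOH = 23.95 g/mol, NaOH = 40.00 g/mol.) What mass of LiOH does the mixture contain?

n(HCl) = 0.01907 × 0.5584 = 0.01065 mol
Let x = n(LiOH), y = n(NaOH).
Titrant: 1x + 1y = 0.01065;  mass: 23.95x + 40.00y = 0.3391
Solving, x = 5.411 × 10^-3 mol, y = 5.238 × 10^-3 mol
mass of LiOH = 5.411 × 10^-3 × 23.95 = 0.1296 g

0.1296 g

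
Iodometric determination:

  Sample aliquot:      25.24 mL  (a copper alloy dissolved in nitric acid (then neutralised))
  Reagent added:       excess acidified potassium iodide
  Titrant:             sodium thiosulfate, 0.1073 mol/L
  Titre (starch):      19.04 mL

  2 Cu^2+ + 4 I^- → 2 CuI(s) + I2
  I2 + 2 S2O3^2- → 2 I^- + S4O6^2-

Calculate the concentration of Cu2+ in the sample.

0.08094 mol/L

n(S2O3^2-) = 0.01904 × 0.1073 = 2.043 × 10^-3 mol
n(I2) = n(S2O3^2-)/2 = 1.021 × 10^-3 mol
From the 2:1 ratio, n(Cu2+) in the aliquot = 2/1 × 1.021 × 10^-3 = 2.043 × 10^-3 mol
[Cu2+] = 2.043 × 10^-3 / 0.02524 = 0.08094 mol/L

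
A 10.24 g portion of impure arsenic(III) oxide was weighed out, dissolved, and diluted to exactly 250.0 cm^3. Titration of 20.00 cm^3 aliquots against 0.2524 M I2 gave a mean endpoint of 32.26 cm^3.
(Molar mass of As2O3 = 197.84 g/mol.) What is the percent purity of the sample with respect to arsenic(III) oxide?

As2O3 + 2 I2 + 2 H2O → As2O5 + 4 HI
n(I2) per titration = 0.03226 × 0.2524 = 8.142 × 10^-3 mol
From the 1:2 ratio, n(As2O3) in each aliquot = 1/2 × 8.142 × 10^-3 = 4.071 × 10^-3 mol
n(As2O3) in the whole flask = 4.071 × 10^-3 × 250.0/20.00 = 0.05089 mol
mass of As2O3 = 0.05089 × 197.84 = 10.07 g
% As2O3 = 10.07 / 10.24 × 100 = 98.32 %

98.32 %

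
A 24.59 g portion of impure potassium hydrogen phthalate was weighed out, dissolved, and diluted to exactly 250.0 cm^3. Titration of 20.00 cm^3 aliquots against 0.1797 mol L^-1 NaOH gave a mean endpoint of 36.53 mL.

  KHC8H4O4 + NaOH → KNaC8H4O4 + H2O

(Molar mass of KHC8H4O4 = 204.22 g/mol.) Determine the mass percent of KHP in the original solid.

68.15 %

n(NaOH) per titration = 0.03653 × 0.1797 = 6.564 × 10^-3 mol
n(KHC8H4O4) in each aliquot = 6.564 × 10^-3 mol (1:1 ratio)
n(KHC8H4O4) in the whole flask = 6.564 × 10^-3 × 250.0/20.00 = 0.08206 mol
mass of KHC8H4O4 = 0.08206 × 204.22 = 16.76 g
% KHC8H4O4 = 16.76 / 24.59 × 100 = 68.15 %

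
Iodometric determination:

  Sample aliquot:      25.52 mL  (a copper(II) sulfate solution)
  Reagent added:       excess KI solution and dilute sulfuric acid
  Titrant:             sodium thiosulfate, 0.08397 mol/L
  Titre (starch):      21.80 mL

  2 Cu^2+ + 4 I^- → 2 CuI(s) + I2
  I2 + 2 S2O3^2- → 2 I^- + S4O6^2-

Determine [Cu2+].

0.07173 mol/L

n(S2O3^2-) = 0.02180 × 0.08397 = 1.831 × 10^-3 mol
n(I2) = n(S2O3^2-)/2 = 9.153 × 10^-4 mol
From the 2:1 ratio, n(Cu2+) in the aliquot = 2/1 × 9.153 × 10^-4 = 1.831 × 10^-3 mol
[Cu2+] = 1.831 × 10^-3 / 0.02552 = 0.07173 mol/L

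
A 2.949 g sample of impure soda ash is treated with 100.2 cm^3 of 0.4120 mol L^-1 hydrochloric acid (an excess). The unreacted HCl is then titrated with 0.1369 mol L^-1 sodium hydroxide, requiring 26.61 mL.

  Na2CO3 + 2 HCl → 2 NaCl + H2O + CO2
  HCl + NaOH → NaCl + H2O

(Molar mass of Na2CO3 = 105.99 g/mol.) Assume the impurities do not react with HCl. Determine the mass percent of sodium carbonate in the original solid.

67.64 %

n(HCl) added = 0.1002 × 0.4120 = 0.04128 mol
n(NaOH) used in back-titration = 0.02661 × 0.1369 = 3.643 × 10^-3 mol
n(HCl) left over = 3.643 × 10^-3 mol (1:1 ratio)
n(HCl) consumed by analyte = 0.04128 − 3.643 × 10^-3 = 0.03764 mol
From the 1:2 ratio, n(Na2CO3) = 1/2 × 0.03764 = 0.01882 mol
mass of Na2CO3 = 0.01882 × 105.99 = 1.995 g
% Na2CO3 = 1.995 / 2.949 × 100 = 67.64 %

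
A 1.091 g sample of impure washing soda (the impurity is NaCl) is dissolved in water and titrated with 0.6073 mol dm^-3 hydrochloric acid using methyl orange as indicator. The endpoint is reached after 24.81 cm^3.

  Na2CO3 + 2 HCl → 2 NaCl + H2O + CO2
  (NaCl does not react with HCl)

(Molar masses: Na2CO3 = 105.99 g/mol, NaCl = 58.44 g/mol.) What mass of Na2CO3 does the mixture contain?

0.7985 g

n(HCl) = 0.02481 × 0.6073 = 0.01507 mol
Let x = n(Na2CO3), y = n(NaCl).
Titrant: 2x = 0.01507;  mass: 105.99x + 58.44y = 1.091
Solving, x = 7.534 × 10^-3 mol, y = 5.005 × 10^-3 mol
mass of Na2CO3 = 7.534 × 10^-3 × 105.99 = 0.7985 g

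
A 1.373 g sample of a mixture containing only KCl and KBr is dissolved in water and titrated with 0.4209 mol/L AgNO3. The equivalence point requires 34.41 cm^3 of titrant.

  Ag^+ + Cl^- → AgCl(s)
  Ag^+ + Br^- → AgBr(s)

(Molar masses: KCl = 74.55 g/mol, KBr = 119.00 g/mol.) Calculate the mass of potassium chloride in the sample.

0.5878 g

n(AgNO3) = 0.03441 × 0.4209 = 0.01448 mol
Let x = n(KCl), y = n(KBr).
Titrant: 1x + 1y = 0.01448;  mass: 74.55x + 119.00y = 1.373
Solving, x = 7.885 × 10^-3 mol, y = 6.598 × 10^-3 mol
mass of KCl = 7.885 × 10^-3 × 74.55 = 0.5878 g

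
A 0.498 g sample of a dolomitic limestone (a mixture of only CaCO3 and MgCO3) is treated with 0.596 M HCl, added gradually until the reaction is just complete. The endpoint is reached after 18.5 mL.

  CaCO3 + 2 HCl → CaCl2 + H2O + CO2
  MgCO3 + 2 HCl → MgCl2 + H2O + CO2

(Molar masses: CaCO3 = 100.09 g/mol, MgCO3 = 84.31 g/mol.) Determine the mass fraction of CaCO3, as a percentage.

n(HCl) = 0.0185 × 0.596 = 0.0110 mol
Let x = n(CaCO3), y = n(MgCO3).
Titrant: 2x + 2y = 0.0110;  mass: 100.09x + 84.31y = 0.498
Solving, x = 2.10 × 10^-3 mol, y = 3.41 × 10^-3 mol
mass of CaCO3 = 2.10 × 10^-3 × 100.09 = 0.211 g
% CaCO3 = 0.211 / 0.498 × 100 = 42.3 %

42.3 %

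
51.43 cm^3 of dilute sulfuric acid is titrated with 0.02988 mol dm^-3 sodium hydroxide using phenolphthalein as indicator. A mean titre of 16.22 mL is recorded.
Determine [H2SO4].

0.004712 mol/L

H2SO4 + 2 NaOH → Na2SO4 + 2 H2O
n(NaOH) = 0.01622 L × 0.02988 mol/L = 4.847 × 10^-4 mol
From the 1:2 mole ratio, n(H2SO4) = 1/2 × 4.847 × 10^-4 = 2.423 × 10^-4 mol
[H2SO4] = 2.423 × 10^-4 mol / 0.05143 L = 0.004712 mol/L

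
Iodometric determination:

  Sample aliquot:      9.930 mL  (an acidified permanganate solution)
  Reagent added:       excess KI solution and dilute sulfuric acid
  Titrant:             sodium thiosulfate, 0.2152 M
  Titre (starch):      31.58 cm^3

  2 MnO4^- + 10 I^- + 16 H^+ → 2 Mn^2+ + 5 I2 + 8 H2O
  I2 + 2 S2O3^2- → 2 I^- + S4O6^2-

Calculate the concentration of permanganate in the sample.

0.1369 M

n(S2O3^2-) = 0.03158 × 0.2152 = 6.796 × 10^-3 mol
n(I2) = n(S2O3^2-)/2 = 3.398 × 10^-3 mol
From the 2:5 ratio, n(MnO4^-) in the aliquot = 2/5 × 3.398 × 10^-3 = 1.359 × 10^-3 mol
[MnO4^-] = 1.359 × 10^-3 / 0.009930 = 0.1369 mol/L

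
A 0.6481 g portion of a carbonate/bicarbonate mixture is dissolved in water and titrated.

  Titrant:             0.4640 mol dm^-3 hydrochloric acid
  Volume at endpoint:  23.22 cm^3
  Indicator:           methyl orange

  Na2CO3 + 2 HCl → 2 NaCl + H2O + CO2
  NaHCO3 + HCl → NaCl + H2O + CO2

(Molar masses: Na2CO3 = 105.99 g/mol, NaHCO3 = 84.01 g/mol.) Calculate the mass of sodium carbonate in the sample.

0.4392 g

n(HCl) = 0.02322 × 0.4640 = 0.01077 mol
Let x = n(Na2CO3), y = n(NaHCO3).
Titrant: 2x + 1y = 0.01077;  mass: 105.99x + 84.01y = 0.6481
Solving, x = 4.144 × 10^-3 mol, y = 2.487 × 10^-3 mol
mass of Na2CO3 = 4.144 × 10^-3 × 105.99 = 0.4392 g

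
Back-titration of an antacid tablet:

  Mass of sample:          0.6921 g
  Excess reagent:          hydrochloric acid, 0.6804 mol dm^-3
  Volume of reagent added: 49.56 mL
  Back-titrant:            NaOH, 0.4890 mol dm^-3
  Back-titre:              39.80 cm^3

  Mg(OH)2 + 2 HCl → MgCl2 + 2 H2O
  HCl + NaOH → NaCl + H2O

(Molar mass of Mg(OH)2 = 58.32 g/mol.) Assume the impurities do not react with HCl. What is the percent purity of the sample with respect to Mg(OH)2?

n(HCl) added = 0.04956 × 0.6804 = 0.03372 mol
n(NaOH) used in back-titration = 0.03980 × 0.4890 = 0.01946 mol
n(HCl) left over = 0.01946 mol (1:1 ratio)
n(HCl) consumed by analyte = 0.03372 − 0.01946 = 0.01426 mol
From the 1:2 ratio, n(Mg(OH)2) = 1/2 × 0.01426 = 7.129 × 10^-3 mol
mass of Mg(OH)2 = 7.129 × 10^-3 × 58.32 = 0.4158 g
% Mg(OH)2 = 0.4158 / 0.6921 × 100 = 60.07 %

60.07 %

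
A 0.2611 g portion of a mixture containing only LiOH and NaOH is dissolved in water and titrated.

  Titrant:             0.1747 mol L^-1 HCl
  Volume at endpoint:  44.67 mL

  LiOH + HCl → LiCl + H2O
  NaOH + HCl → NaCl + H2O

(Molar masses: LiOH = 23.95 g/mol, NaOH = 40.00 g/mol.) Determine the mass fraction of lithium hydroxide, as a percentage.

29.18 %

n(HCl) = 0.04467 × 0.1747 = 7.804 × 10^-3 mol
Let x = n(LiOH), y = n(NaOH).
Titrant: 1x + 1y = 7.804 × 10^-3;  mass: 23.95x + 40.00y = 0.2611
Solving, x = 3.181 × 10^-3 mol, y = 4.623 × 10^-3 mol
mass of LiOH = 3.181 × 10^-3 × 23.95 = 0.07618 g
% LiOH = 0.07618 / 0.2611 × 100 = 29.18 %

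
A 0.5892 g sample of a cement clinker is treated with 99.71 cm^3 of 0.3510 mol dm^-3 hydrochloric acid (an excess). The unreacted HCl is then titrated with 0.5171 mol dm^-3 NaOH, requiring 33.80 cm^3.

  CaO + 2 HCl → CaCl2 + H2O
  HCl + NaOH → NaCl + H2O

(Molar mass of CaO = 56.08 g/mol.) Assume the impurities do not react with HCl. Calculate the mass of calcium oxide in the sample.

n(HCl) added = 0.09971 × 0.3510 = 0.03500 mol
n(NaOH) used in back-titration = 0.03380 × 0.5171 = 0.01748 mol
n(HCl) left over = 0.01748 mol (1:1 ratio)
n(HCl) consumed by analyte = 0.03500 − 0.01748 = 0.01752 mol
From the 1:2 ratio, n(CaO) = 1/2 × 0.01752 = 8.760 × 10^-3 mol
mass of CaO = 8.760 × 10^-3 × 56.08 = 0.4913 g

0.4913 g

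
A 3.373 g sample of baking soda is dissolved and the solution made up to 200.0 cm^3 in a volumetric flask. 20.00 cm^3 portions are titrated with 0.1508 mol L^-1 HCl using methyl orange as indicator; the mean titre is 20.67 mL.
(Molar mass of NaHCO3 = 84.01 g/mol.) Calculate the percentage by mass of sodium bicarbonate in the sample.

77.63 %

NaHCO3 + HCl → NaCl + H2O + CO2
n(HCl) per titration = 0.02067 × 0.1508 = 3.117 × 10^-3 mol
n(NaHCO3) in each aliquot = 3.117 × 10^-3 mol (1:1 ratio)
n(NaHCO3) in the whole flask = 3.117 × 10^-3 × 200.0/20.00 = 0.03117 mol
mass of NaHCO3 = 0.03117 × 84.01 = 2.619 g
% NaHCO3 = 2.619 / 3.373 × 100 = 77.63 %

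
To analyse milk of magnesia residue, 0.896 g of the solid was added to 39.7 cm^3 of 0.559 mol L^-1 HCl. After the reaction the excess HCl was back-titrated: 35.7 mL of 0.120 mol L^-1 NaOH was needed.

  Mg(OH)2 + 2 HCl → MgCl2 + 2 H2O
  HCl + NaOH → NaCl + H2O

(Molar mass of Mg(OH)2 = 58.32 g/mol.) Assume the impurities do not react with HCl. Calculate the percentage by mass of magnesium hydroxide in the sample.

58.3 %

n(HCl) added = 0.0397 × 0.559 = 0.0222 mol
n(NaOH) used in back-titration = 0.0357 × 0.120 = 4.28 × 10^-3 mol
n(HCl) left over = 4.28 × 10^-3 mol (1:1 ratio)
n(HCl) consumed by analyte = 0.0222 − 4.28 × 10^-3 = 0.0179 mol
From the 1:2 ratio, n(Mg(OH)2) = 1/2 × 0.0179 = 8.95 × 10^-3 mol
mass of Mg(OH)2 = 8.95 × 10^-3 × 58.32 = 0.522 g
% Mg(OH)2 = 0.522 / 0.896 × 100 = 58.3 %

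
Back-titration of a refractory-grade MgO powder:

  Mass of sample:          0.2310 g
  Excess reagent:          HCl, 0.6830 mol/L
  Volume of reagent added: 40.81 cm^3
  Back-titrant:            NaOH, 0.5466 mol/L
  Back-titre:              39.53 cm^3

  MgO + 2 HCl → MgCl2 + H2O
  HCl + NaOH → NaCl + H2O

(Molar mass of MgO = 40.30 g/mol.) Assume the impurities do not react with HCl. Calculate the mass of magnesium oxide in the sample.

0.1263 g

n(HCl) added = 0.04081 × 0.6830 = 0.02787 mol
n(NaOH) used in back-titration = 0.03953 × 0.5466 = 0.02161 mol
n(HCl) left over = 0.02161 mol (1:1 ratio)
n(HCl) consumed by analyte = 0.02787 − 0.02161 = 6.266 × 10^-3 mol
From the 1:2 ratio, n(MgO) = 1/2 × 6.266 × 10^-3 = 3.133 × 10^-3 mol
mass of MgO = 3.133 × 10^-3 × 40.30 = 0.1263 g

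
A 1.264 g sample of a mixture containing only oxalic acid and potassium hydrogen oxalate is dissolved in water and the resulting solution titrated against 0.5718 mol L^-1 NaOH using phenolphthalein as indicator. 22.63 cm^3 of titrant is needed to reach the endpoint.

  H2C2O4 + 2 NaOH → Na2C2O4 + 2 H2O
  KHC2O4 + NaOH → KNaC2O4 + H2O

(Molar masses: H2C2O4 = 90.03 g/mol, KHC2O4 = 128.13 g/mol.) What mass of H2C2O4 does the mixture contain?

0.2134 g

n(NaOH) = 0.02263 × 0.5718 = 0.01294 mol
Let x = n(H2C2O4), y = n(KHC2O4).
Titrant: 2x + 1y = 0.01294;  mass: 90.03x + 128.13y = 1.264
Solving, x = 2.370 × 10^-3 mol, y = 8.200 × 10^-3 mol
mass of H2C2O4 = 2.370 × 10^-3 × 90.03 = 0.2134 g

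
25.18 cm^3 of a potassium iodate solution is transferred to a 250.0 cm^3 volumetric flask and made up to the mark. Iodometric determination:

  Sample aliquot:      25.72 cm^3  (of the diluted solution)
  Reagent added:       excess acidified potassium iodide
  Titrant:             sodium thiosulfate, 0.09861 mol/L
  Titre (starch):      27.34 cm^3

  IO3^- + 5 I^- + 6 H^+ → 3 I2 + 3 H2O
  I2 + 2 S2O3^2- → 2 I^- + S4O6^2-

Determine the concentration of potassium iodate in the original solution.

0.1735 mol/L

n(S2O3^2-) = 0.02734 × 0.09861 = 2.696 × 10^-3 mol
n(I2) = n(S2O3^2-)/2 = 1.348 × 10^-3 mol
From the 1:3 ratio, n(IO3^-) in the aliquot = 1/3 × 1.348 × 10^-3 = 4.493 × 10^-4 mol
[IO3^-]_dilute = 4.493 × 10^-4 / 0.02572 = 0.01747 mol/L
[IO3^-]_original = 0.01747 × 250.0/25.18 = 0.1735 mol/L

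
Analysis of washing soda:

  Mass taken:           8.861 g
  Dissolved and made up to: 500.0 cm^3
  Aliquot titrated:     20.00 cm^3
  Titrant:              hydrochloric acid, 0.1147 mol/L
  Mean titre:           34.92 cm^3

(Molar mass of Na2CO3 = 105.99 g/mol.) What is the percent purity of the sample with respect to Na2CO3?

Na2CO3 + 2 HCl → 2 NaCl + H2O + CO2
n(HCl) per titration = 0.03492 × 0.1147 = 4.005 × 10^-3 mol
From the 1:2 ratio, n(Na2CO3) in each aliquot = 1/2 × 4.005 × 10^-3 = 2.003 × 10^-3 mol
n(Na2CO3) in the whole flask = 2.003 × 10^-3 × 500.0/20.00 = 0.05007 mol
mass of Na2CO3 = 0.05007 × 105.99 = 5.307 g
% Na2CO3 = 5.307 / 8.861 × 100 = 59.89 %

59.89 %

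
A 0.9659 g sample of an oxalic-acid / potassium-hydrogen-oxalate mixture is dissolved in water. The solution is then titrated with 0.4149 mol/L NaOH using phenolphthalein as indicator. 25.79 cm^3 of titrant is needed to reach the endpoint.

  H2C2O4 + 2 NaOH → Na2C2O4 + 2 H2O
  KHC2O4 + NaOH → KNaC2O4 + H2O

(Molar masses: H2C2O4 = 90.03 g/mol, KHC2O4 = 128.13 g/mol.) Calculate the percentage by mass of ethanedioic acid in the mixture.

22.72 %

n(NaOH) = 0.02579 × 0.4149 = 0.01070 mol
Let x = n(H2C2O4), y = n(KHC2O4).
Titrant: 2x + 1y = 0.01070;  mass: 90.03x + 128.13y = 0.9659
Solving, x = 2.437 × 10^-3 mol, y = 5.826 × 10^-3 mol
mass of H2C2O4 = 2.437 × 10^-3 × 90.03 = 0.2194 g
% H2C2O4 = 0.2194 / 0.9659 × 100 = 22.72 %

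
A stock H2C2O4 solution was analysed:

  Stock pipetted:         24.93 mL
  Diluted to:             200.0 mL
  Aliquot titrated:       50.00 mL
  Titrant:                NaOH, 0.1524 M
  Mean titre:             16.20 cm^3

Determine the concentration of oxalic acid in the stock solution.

0.1981 M

H2C2O4 + 2 NaOH → Na2C2O4 + 2 H2O
n(NaOH) = 0.01620 × 0.1524 = 2.469 × 10^-3 mol
From the 1:2 ratio, n(H2C2O4) in the aliquot = 1/2 × 2.469 × 10^-3 = 1.234 × 10^-3 mol
[H2C2O4]_dilute = 1.234 × 10^-3 / 0.05000 = 0.02469 mol/L
Dilution factor = 200.0 / 24.93 = 8.022
[H2C2O4]_stock = 0.02469 × 8.022 = 0.1981 mol/L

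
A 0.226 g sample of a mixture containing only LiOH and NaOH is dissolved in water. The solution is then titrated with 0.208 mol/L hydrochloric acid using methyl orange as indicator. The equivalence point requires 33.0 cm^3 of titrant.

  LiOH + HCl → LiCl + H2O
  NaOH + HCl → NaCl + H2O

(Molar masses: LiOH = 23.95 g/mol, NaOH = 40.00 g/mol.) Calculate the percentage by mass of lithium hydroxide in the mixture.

32.1 %

n(HCl) = 0.0330 × 0.208 = 6.86 × 10^-3 mol
Let x = n(LiOH), y = n(NaOH).
Titrant: 1x + 1y = 6.86 × 10^-3;  mass: 23.95x + 40.00y = 0.226
Solving, x = 3.03 × 10^-3 mol, y = 3.84 × 10^-3 mol
mass of LiOH = 3.03 × 10^-3 × 23.95 = 0.0725 g
% LiOH = 0.0725 / 0.226 × 100 = 32.1 %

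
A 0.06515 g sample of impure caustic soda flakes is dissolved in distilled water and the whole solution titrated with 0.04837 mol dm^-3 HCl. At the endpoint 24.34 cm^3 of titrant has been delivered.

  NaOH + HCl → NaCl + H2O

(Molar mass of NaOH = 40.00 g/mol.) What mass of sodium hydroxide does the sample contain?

n(HCl) = 0.02434 L × 0.04837 mol/L = 1.177 × 10^-3 mol
n(NaOH) = 1.177 × 10^-3 mol (1:1 ratio)
mass of NaOH = 1.177 × 10^-3 × 40.00 g/mol = 0.04709 g

0.04709 g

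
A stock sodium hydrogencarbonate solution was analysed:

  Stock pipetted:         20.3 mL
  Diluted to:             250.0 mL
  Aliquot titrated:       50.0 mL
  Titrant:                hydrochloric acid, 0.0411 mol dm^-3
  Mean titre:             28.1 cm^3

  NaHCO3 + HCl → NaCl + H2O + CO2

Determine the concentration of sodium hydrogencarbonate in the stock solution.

0.284 mol/L

n(HCl) = 0.0281 × 0.0411 = 1.15 × 10^-3 mol
n(NaHCO3) in the aliquot = 1.15 × 10^-3 mol (1:1 ratio)
[NaHCO3]_dilute = 1.15 × 10^-3 / 0.0500 = 0.0231 mol/L
Dilution factor = 250.0 / 20.3 = 12.32
[NaHCO3]_stock = 0.0231 × 12.32 = 0.284 mol/L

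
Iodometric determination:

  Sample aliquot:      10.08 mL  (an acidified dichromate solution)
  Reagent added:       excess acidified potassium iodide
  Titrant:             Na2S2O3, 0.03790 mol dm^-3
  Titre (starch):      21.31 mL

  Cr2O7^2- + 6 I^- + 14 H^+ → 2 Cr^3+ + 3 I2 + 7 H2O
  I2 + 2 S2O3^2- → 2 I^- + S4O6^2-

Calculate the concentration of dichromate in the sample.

0.01335 mol/L

n(S2O3^2-) = 0.02131 × 0.03790 = 8.076 × 10^-4 mol
n(I2) = n(S2O3^2-)/2 = 4.038 × 10^-4 mol
From the 1:3 ratio, n(Cr2O7^2-) in the aliquot = 1/3 × 4.038 × 10^-4 = 1.346 × 10^-4 mol
[Cr2O7^2-] = 1.346 × 10^-4 / 0.01008 = 0.01335 mol/L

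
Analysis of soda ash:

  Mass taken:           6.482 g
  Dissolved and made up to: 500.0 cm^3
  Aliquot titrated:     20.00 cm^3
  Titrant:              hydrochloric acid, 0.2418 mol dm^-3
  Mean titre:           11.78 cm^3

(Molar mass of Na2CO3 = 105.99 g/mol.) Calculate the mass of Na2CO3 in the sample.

Na2CO3 + 2 HCl → 2 NaCl + H2O + CO2
n(HCl) per titration = 0.01178 × 0.2418 = 2.848 × 10^-3 mol
From the 1:2 ratio, n(Na2CO3) in each aliquot = 1/2 × 2.848 × 10^-3 = 1.424 × 10^-3 mol
n(Na2CO3) in the whole flask = 1.424 × 10^-3 × 500.0/20.00 = 0.03561 mol
mass of Na2CO3 = 0.03561 × 105.99 = 3.774 g

3.774 g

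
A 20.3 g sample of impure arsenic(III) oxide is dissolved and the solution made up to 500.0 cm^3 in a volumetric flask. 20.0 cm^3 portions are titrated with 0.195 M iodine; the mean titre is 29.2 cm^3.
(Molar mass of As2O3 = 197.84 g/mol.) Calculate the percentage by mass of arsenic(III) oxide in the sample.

As2O3 + 2 I2 + 2 H2O → As2O5 + 4 HI
n(I2) per titration = 0.0292 × 0.195 = 5.69 × 10^-3 mol
From the 1:2 ratio, n(As2O3) in each aliquot = 1/2 × 5.69 × 10^-3 = 2.85 × 10^-3 mol
n(As2O3) in the whole flask = 2.85 × 10^-3 × 500.0/20.0 = 0.0712 mol
mass of As2O3 = 0.0712 × 197.84 = 14.1 g
% As2O3 = 14.1 / 20.3 × 100 = 69.4 %

69.4 %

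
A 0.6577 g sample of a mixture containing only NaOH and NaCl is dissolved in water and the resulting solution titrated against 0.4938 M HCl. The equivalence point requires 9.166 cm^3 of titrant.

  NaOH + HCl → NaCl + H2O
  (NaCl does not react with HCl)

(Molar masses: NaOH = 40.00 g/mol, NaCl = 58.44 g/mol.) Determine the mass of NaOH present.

n(HCl) = 0.009166 × 0.4938 = 4.526 × 10^-3 mol
Let x = n(NaOH), y = n(NaCl).
Titrant: 1x = 4.526 × 10^-3;  mass: 40.00x + 58.44y = 0.6577
Solving, x = 4.526 × 10^-3 mol, y = 8.156 × 10^-3 mol
mass of NaOH = 4.526 × 10^-3 × 40.00 = 0.1810 g

0.1810 g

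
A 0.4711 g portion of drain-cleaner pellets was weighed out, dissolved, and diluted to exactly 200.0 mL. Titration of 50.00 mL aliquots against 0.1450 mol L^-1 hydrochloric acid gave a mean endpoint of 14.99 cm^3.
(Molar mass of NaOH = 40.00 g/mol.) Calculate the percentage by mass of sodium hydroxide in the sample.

73.82 %

NaOH + HCl → NaCl + H2O
n(HCl) per titration = 0.01499 × 0.1450 = 2.174 × 10^-3 mol
n(NaOH) in each aliquot = 2.174 × 10^-3 mol (1:1 ratio)
n(NaOH) in the whole flask = 2.174 × 10^-3 × 200.0/50.00 = 8.694 × 10^-3 mol
mass of NaOH = 8.694 × 10^-3 × 40.00 = 0.3478 g
% NaOH = 0.3478 / 0.4711 × 100 = 73.82 %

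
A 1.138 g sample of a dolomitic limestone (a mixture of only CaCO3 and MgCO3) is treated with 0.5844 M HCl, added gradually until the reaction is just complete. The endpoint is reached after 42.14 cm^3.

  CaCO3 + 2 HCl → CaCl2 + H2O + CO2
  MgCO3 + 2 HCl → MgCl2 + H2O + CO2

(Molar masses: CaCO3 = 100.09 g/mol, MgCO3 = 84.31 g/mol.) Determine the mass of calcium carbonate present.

0.6334 g

n(HCl) = 0.04214 × 0.5844 = 0.02463 mol
Let x = n(CaCO3), y = n(MgCO3).
Titrant: 2x + 2y = 0.02463;  mass: 100.09x + 84.31y = 1.138
Solving, x = 6.329 × 10^-3 mol, y = 5.985 × 10^-3 mol
mass of CaCO3 = 6.329 × 10^-3 × 100.09 = 0.6334 g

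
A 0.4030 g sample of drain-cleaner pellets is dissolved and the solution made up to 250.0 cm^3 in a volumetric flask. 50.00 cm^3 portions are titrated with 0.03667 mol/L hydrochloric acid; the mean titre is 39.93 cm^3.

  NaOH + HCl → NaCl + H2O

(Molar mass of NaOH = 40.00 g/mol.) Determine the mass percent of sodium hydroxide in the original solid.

72.67 %

n(HCl) per titration = 0.03993 × 0.03667 = 1.464 × 10^-3 mol
n(NaOH) in each aliquot = 1.464 × 10^-3 mol (1:1 ratio)
n(NaOH) in the whole flask = 1.464 × 10^-3 × 250.0/50.00 = 7.321 × 10^-3 mol
mass of NaOH = 7.321 × 10^-3 × 40.00 = 0.2928 g
% NaOH = 0.2928 / 0.4030 × 100 = 72.67 %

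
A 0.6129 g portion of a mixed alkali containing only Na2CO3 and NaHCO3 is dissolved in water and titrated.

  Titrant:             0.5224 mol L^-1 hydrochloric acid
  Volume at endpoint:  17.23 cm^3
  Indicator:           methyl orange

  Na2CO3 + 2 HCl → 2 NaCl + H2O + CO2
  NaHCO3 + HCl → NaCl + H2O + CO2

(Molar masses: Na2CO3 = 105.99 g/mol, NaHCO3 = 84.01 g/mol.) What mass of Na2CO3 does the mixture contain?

0.2448 g

n(HCl) = 0.01723 × 0.5224 = 9.001 × 10^-3 mol
Let x = n(Na2CO3), y = n(NaHCO3).
Titrant: 2x + 1y = 9.001 × 10^-3;  mass: 105.99x + 84.01y = 0.6129
Solving, x = 2.310 × 10^-3 mol, y = 4.382 × 10^-3 mol
mass of Na2CO3 = 2.310 × 10^-3 × 105.99 = 0.2448 g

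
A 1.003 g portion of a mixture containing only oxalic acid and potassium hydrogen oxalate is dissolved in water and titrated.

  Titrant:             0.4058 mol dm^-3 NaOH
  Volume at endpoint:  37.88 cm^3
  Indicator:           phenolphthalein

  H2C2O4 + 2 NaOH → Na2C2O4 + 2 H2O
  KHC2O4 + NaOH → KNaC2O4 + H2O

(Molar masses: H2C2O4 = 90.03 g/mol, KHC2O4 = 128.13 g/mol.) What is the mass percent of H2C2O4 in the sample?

n(NaOH) = 0.03788 × 0.4058 = 0.01537 mol
Let x = n(H2C2O4), y = n(KHC2O4).
Titrant: 2x + 1y = 0.01537;  mass: 90.03x + 128.13y = 1.003
Solving, x = 5.815 × 10^-3 mol, y = 3.742 × 10^-3 mol
mass of H2C2O4 = 5.815 × 10^-3 × 90.03 = 0.5235 g
% H2C2O4 = 0.5235 / 1.003 × 100 = 52.19 %

52.19 %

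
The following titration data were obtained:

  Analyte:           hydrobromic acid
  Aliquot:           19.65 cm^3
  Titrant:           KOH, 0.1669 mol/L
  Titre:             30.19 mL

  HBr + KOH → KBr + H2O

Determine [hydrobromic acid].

0.2564 mol/L

n(KOH) = 0.03019 L × 0.1669 mol/L = 5.039 × 10^-3 mol
n(HBr) = 5.039 × 10^-3 mol (1:1 mole ratio)
[HBr] = 5.039 × 10^-3 mol / 0.01965 L = 0.2564 mol/L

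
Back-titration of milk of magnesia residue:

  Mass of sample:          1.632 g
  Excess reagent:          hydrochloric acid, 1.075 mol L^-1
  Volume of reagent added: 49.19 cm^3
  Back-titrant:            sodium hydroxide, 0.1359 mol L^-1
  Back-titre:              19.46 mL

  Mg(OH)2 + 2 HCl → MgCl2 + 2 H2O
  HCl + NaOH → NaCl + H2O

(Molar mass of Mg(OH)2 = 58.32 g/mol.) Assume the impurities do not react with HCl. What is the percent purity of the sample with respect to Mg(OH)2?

n(HCl) added = 0.04919 × 1.075 = 0.05288 mol
n(NaOH) used in back-titration = 0.01946 × 0.1359 = 2.645 × 10^-3 mol
n(HCl) left over = 2.645 × 10^-3 mol (1:1 ratio)
n(HCl) consumed by analyte = 0.05288 − 2.645 × 10^-3 = 0.05023 mol
From the 1:2 ratio, n(Mg(OH)2) = 1/2 × 0.05023 = 0.02512 mol
mass of Mg(OH)2 = 0.02512 × 58.32 = 1.465 g
% Mg(OH)2 = 1.465 / 1.632 × 100 = 89.76 %

89.76 %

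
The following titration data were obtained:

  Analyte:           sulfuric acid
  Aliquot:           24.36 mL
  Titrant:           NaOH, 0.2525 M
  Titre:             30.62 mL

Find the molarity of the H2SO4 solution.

0.1587 M

H2SO4 + 2 NaOH → Na2SO4 + 2 H2O
n(NaOH) = 0.03062 L × 0.2525 mol/L = 7.732 × 10^-3 mol
From the 1:2 mole ratio, n(H2SO4) = 1/2 × 7.732 × 10^-3 = 3.866 × 10^-3 mol
[H2SO4] = 3.866 × 10^-3 mol / 0.02436 L = 0.1587 mol/L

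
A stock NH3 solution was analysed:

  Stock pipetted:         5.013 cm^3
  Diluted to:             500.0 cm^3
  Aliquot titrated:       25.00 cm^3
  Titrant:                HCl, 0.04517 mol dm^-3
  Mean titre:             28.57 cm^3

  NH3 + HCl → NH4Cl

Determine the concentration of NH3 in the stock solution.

n(HCl) = 0.02857 × 0.04517 = 1.291 × 10^-3 mol
n(NH3) in the aliquot = 1.291 × 10^-3 mol (1:1 ratio)
[NH3]_dilute = 1.291 × 10^-3 / 0.02500 = 0.05162 mol/L
Dilution factor = 500.0 / 5.013 = 99.74
[NH3]_stock = 0.05162 × 99.74 = 5.149 mol/L

5.149 mol/L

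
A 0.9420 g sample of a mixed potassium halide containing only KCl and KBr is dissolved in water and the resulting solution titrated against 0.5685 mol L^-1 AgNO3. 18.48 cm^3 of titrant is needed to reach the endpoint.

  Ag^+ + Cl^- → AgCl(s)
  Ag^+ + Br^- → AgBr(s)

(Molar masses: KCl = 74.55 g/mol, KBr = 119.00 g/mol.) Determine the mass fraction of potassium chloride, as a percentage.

54.87 %

n(AgNO3) = 0.01848 × 0.5685 = 0.01051 mol
Let x = n(KCl), y = n(KBr).
Titrant: 1x + 1y = 0.01051;  mass: 74.55x + 119.00y = 0.9420
Solving, x = 6.934 × 10^-3 mol, y = 3.572 × 10^-3 mol
mass of KCl = 6.934 × 10^-3 × 74.55 = 0.5169 g
% KCl = 0.5169 / 0.9420 × 100 = 54.87 %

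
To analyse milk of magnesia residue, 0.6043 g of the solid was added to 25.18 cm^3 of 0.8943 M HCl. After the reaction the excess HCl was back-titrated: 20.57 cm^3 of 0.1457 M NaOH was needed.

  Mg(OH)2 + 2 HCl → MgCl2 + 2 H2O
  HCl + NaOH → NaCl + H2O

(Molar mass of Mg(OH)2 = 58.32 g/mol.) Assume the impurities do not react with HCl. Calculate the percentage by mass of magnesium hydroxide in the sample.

94.20 %

n(HCl) added = 0.02518 × 0.8943 = 0.02252 mol
n(NaOH) used in back-titration = 0.02057 × 0.1457 = 2.997 × 10^-3 mol
n(HCl) left over = 2.997 × 10^-3 mol (1:1 ratio)
n(HCl) consumed by analyte = 0.02252 − 2.997 × 10^-3 = 0.01952 mol
From the 1:2 ratio, n(Mg(OH)2) = 1/2 × 0.01952 = 9.761 × 10^-3 mol
mass of Mg(OH)2 = 9.761 × 10^-3 × 58.32 = 0.5692 g
% Mg(OH)2 = 0.5692 / 0.6043 × 100 = 94.20 %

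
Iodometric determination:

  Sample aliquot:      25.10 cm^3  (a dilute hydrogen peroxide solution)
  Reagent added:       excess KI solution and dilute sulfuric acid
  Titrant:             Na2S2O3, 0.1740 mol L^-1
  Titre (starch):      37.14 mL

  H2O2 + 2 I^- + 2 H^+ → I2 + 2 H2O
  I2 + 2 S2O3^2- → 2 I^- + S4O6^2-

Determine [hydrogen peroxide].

n(S2O3^2-) = 0.03714 × 0.1740 = 6.462 × 10^-3 mol
n(I2) = n(S2O3^2-)/2 = 3.231 × 10^-3 mol
n(H2O2) in the aliquot = 3.231 × 10^-3 mol (1:1 ratio)
[H2O2] = 3.231 × 10^-3 / 0.02510 = 0.1287 mol/L

0.1287 mol/L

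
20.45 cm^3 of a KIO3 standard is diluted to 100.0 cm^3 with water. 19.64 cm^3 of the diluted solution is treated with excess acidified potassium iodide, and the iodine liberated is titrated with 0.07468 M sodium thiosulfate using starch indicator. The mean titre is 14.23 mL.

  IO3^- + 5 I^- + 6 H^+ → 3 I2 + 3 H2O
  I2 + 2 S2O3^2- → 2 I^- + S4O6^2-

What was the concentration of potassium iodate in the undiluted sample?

0.04410 M

n(S2O3^2-) = 0.01423 × 0.07468 = 1.063 × 10^-3 mol
n(I2) = n(S2O3^2-)/2 = 5.313 × 10^-4 mol
From the 1:3 ratio, n(IO3^-) in the aliquot = 1/3 × 5.313 × 10^-4 = 1.771 × 10^-4 mol
[IO3^-]_dilute = 1.771 × 10^-4 / 0.01964 = 0.009018 mol/L
[IO3^-]_original = 0.009018 × 100.0/20.45 = 0.04410 mol/L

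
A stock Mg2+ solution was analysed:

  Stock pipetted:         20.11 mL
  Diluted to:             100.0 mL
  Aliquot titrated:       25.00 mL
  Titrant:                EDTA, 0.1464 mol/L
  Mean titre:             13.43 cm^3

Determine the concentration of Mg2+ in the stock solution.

Mg^2+ + EDTA^4- → [Mg(EDTA)]^2-
n(EDTA) = 0.01343 × 0.1464 = 1.966 × 10^-3 mol
n(Mg2+) in the aliquot = 1.966 × 10^-3 mol (1:1 ratio)
[Mg2+]_dilute = 1.966 × 10^-3 / 0.02500 = 0.07865 mol/L
Dilution factor = 100.0 / 20.11 = 4.973
[Mg2+]_stock = 0.07865 × 4.973 = 0.3911 mol/L

0.3911 mol/L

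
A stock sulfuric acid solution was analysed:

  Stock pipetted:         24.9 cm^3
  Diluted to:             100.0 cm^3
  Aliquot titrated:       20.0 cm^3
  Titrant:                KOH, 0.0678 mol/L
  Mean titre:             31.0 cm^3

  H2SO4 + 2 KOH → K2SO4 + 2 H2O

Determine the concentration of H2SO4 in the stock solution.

n(KOH) = 0.0310 × 0.0678 = 2.10 × 10^-3 mol
From the 1:2 ratio, n(H2SO4) in the aliquot = 1/2 × 2.10 × 10^-3 = 1.05 × 10^-3 mol
[H2SO4]_dilute = 1.05 × 10^-3 / 0.0200 = 0.0525 mol/L
Dilution factor = 100.0 / 24.9 = 4.016
[H2SO4]_stock = 0.0525 × 4.016 = 0.211 mol/L

0.211 mol/L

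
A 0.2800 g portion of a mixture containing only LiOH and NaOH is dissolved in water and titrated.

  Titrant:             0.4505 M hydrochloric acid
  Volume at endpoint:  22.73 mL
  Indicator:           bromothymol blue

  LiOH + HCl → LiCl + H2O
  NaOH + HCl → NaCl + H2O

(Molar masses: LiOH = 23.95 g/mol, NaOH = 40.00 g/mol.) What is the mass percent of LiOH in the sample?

n(HCl) = 0.02273 × 0.4505 = 0.01024 mol
Let x = n(LiOH), y = n(NaOH).
Titrant: 1x + 1y = 0.01024;  mass: 23.95x + 40.00y = 0.2800
Solving, x = 8.074 × 10^-3 mol, y = 2.165 × 10^-3 mol
mass of LiOH = 8.074 × 10^-3 × 23.95 = 0.1934 g
% LiOH = 0.1934 / 0.2800 × 100 = 69.07 %

69.07 %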